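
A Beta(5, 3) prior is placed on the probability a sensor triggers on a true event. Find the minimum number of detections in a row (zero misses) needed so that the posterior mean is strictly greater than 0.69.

After k detections and 0 misses the posterior is Beta(5+k, 3), with mean (5+k)/(5+3+k).
Set (5+k)/(8+k) > 0.69 and solve: k > (0.69·8 − 5)/(1 − 0.69) = 1.677.
The smallest integer exceeding 1.677 is 2, and checking k=2: (7)/(10) = 0.7000 > 0.69.

k = 2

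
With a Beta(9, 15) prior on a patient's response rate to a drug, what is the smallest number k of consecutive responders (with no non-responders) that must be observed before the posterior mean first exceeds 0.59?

After k responders and 0 non-responders the posterior is Beta(9+k, 15), with mean (9+k)/(9+15+k).
Set (9+k)/(24+k) > 0.59 and solve: k > (0.59·24 − 9)/(1 − 0.59) = 12.585.
The smallest integer exceeding 12.585 is 13, and checking k=13: (22)/(37) = 0.5946 > 0.59.

k = 13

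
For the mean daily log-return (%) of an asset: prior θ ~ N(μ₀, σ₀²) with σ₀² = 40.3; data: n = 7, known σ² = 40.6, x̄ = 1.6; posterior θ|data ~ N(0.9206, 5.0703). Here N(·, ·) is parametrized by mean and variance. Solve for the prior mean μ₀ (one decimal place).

μ₀ = -3.8

With known observation variance, the Normal–Normal posterior has precision τ_n = τ₀ + n/σ² and mean μ_n = (τ₀μ₀ + (n/σ²)x̄)/τ_n.
Here τ₀ = 1/40.3 = 0.024814 and τ_data = 7/40.6 = 0.172414, so τ_n = 0.197228.
Rearranging for μ₀: μ₀ = (μ_n·τ_n − τ_data·x̄)/τ₀ = (0.9206·0.197228 − 0.172414·1.6) / 0.024814 = -0.094294/0.024814 ≈ -3.8.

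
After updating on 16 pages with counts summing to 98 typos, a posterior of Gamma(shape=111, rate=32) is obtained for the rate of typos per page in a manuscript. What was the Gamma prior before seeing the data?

Gamma–Poisson conjugacy: posterior shape = α + Σxᵢ, posterior rate = β + n.
So α = 111 − 98 = 13 and β = 32 − 16 = 16.

Gamma(shape=13, rate=16)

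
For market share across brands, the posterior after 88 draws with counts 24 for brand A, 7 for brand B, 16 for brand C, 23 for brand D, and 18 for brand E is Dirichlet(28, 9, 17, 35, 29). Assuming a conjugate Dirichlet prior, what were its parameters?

For a Dirichlet(α) prior with multinomial counts c, the posterior is Dirichlet(α + c) componentwise.
Subtract each count from the matching posterior parameter: 28−24=4, 9−7=2, 17−16=1, 35−23=12, 29−18=11.

Dirichlet(4, 2, 1, 12, 11)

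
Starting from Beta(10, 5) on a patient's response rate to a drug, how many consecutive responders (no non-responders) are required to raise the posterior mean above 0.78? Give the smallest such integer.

After k responders and 0 non-responders the posterior is Beta(10+k, 5), with mean (10+k)/(10+5+k).
Set (10+k)/(15+k) > 0.78 and solve: k > (0.78·15 − 10)/(1 − 0.78) = 7.727.
The smallest integer exceeding 7.727 is 8.

k = 8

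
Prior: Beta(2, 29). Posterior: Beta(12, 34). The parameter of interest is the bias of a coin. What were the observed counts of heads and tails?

10 heads and 5 tails

Under Beta–binomial conjugacy the posterior parameters are (α+s, β+f).
Match parameters: s=12−2=10, f=34−29=5.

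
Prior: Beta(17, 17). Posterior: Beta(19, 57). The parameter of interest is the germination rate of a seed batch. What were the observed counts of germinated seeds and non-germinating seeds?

Beta is conjugate to the binomial likelihood: posterior = Beta(α+s, β+f).
So s = 19 − 17 = 2 and f = 57 − 17 = 40.

2 germinated seeds and 40 non-germinating seeds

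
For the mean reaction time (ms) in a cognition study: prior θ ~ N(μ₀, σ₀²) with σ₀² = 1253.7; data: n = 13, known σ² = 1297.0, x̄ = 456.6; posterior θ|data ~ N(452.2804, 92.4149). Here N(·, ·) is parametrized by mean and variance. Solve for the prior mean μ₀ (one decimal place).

μ₀ = 398.0

The posterior mean is a precision-weighted average: μ_n = (τ₀μ₀ + τ_data·x̄)/(τ₀+τ_data), with τ₀=1/σ₀² and τ_data=n/σ².
Here τ₀ = 1/1253.7 = 0.000798 and τ_data = 13/1297.0 = 0.010023, so τ_n = 0.010821.
Rearranging for μ₀: μ₀ = (μ_n·τ_n − τ_data·x̄)/τ₀ = (452.2804·0.010821 − 0.010023·456.6) / 0.000798 = 0.317624/0.000798 ≈ 398.0.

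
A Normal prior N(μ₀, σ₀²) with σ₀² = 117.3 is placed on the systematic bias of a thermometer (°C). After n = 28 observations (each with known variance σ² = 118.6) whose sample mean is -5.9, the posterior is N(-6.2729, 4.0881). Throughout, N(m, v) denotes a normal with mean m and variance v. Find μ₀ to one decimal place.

The posterior mean is a precision-weighted average: μ_n = (τ₀μ₀ + τ_data·x̄)/(τ₀+τ_data), with τ₀=1/σ₀² and τ_data=n/σ².
Here τ₀ = 1/117.3 = 0.008525 and τ_data = 28/118.6 = 0.236088, so τ_n = 0.244613.
Rearranging for μ₀: μ₀ = (μ_n·τ_n − τ_data·x̄)/τ₀ = (-6.2729·0.244613 − 0.236088·-5.9) / 0.008525 = -0.141514/0.008525 ≈ -16.6.

μ₀ = -16.6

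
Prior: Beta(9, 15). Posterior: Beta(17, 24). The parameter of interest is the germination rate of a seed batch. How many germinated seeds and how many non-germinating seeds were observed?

Under Beta–binomial conjugacy the posterior parameters are (α+s, β+f).
Match parameters: s=17−9=8, f=24−15=9.

8 germinated seeds and 9 non-germinating seeds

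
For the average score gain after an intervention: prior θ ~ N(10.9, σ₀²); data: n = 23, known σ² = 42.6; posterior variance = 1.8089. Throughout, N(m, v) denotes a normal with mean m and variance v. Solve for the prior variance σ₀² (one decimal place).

For the Normal–Normal model with known σ², precisions add: τ_n = τ₀ + n/σ².
So 1/σ₀² = 1/1.8089 − 23/42.6 = 0.552822 − 0.539906 = 0.012916.
Hence σ₀² = 1/0.012916 ≈ 77.4.

σ₀² = 77.4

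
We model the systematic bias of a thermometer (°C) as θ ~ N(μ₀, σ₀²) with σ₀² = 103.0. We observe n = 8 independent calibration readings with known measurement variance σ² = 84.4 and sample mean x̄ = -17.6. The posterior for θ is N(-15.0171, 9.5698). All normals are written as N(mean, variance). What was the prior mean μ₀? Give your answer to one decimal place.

With known observation variance, the Normal–Normal posterior has precision τ_n = τ₀ + n/σ² and mean μ_n = (τ₀μ₀ + (n/σ²)x̄)/τ_n.
Here τ₀ = 1/103.0 = 0.009709 and τ_data = 8/84.4 = 0.094787, so τ_n = 0.104496.
Rearranging for μ₀: μ₀ = (μ_n·τ_n − τ_data·x̄)/τ₀ = (-15.0171·0.104496 − 0.094787·-17.6) / 0.009709 = 0.099024/0.009709 ≈ 10.2.

μ₀ = 10.2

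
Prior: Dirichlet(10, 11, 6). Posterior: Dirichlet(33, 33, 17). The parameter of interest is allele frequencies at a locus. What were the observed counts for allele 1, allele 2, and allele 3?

counts (23, 22, 11)

For a Dirichlet(α) prior with multinomial counts c, the posterior is Dirichlet(α + c) componentwise.
Counts are posterior − prior componentwise: 33−10=23, 33−11=22, 17−6=11.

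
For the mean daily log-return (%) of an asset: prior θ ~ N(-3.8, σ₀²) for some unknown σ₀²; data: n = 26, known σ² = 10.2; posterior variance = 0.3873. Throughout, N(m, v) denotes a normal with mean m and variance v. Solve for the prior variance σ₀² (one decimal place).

σ₀² = 30.3

For the Normal–Normal model with known σ², precisions add: τ_n = τ₀ + n/σ².
So 1/σ₀² = 1/0.3873 − 26/10.2 = 2.581978 − 2.549020 = 0.032958.
Hence σ₀² = 1/0.032958 ≈ 30.3.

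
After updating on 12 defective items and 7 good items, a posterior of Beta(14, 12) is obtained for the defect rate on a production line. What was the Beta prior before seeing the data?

Beta(2, 5)

A Beta(a, b) prior with s successes and f failures in binomial data gives a Beta(a+s, b+f) posterior.
So a = 14 − 12 = 2 and b = 12 − 7 = 5.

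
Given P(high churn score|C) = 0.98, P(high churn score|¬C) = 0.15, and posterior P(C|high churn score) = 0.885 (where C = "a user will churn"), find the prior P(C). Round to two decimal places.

Bayes' rule in odds form gives O(C|E) = O(C)·[P(E|C)/P(E|¬C)], hence O(C) = O(C|E)/LR.
Posterior odds = 0.885/(1−0.885) = 7.6957. LR = 0.98/0.15 = 6.5333.
Prior odds = 7.6957/6.5333 = 1.1779, so P(C) = 1.1779/(1+1.1779) ≈ 0.54.

P(C) = 0.54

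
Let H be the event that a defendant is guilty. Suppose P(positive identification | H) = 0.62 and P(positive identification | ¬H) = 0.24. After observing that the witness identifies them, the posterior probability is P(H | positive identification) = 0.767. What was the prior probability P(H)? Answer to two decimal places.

Bayes' rule in odds form gives O(H|E) = O(H)·[P(E|H)/P(E|¬H)], hence O(H) = O(H|E)/LR.
Posterior odds = 0.767/(1−0.767) = 3.2918. LR = 0.62/0.24 = 2.5833.
Prior odds = 3.2918/2.5833 = 1.2743, so P(H) = 1.2743/(1+1.2743) ≈ 0.56.

P(H) = 0.56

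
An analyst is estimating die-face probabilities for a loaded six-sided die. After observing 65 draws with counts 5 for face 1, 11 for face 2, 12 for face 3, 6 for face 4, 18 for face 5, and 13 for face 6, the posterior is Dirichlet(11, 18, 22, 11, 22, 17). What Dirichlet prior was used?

Dirichlet(6, 7, 10, 5, 4, 4)

For a Dirichlet(α) prior with multinomial counts c, the posterior is Dirichlet(α + c) componentwise.
Subtract each count from the matching posterior parameter: 11−5=6, 18−11=7, 22−12=10, 11−6=5, 22−18=4, 17−13=4.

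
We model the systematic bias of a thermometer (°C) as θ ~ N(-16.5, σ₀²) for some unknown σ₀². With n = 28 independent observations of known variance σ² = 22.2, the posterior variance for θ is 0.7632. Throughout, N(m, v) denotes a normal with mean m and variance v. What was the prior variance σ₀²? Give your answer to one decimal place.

σ₀² = 20.4

For the Normal–Normal model with known σ², precisions add: τ_n = τ₀ + n/σ².
So 1/σ₀² = 1/0.7632 − 28/22.2 = 1.310273 − 1.261261 = 0.049012.
Hence σ₀² = 1/0.049012 ≈ 20.4.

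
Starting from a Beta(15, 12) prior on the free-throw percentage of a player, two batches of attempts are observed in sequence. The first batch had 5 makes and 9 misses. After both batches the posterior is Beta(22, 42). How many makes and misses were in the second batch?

Because Beta–binomial updating is additive in the counts, the combined data contributed (α_post−α_prior, β_post−β_prior) successes and failures.
Total across both batches: 22−15=7 makes, 42−12=30 misses.
Subtract the first batch: 7−5=2 makes and 30−9=21 misses.

2 makes and 21 misses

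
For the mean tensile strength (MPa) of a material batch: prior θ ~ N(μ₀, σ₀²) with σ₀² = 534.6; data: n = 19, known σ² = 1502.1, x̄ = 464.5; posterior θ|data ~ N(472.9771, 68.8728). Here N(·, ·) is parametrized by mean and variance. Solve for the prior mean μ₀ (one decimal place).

The posterior mean is a precision-weighted average: μ_n = (τ₀μ₀ + τ_data·x̄)/(τ₀+τ_data), with τ₀=1/σ₀² and τ_data=n/σ².
Here τ₀ = 1/534.6 = 0.001871 and τ_data = 19/1502.1 = 0.012649, so τ_n = 0.014520.
Rearranging for μ₀: μ₀ = (μ_n·τ_n − τ_data·x̄)/τ₀ = (472.9771·0.014520 − 0.012649·464.5) / 0.001871 = 0.992167/0.001871 ≈ 530.3.

μ₀ = 530.3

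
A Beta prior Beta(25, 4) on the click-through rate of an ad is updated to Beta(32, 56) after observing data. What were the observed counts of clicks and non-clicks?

7 clicks and 52 non-clicks

Beta is conjugate to the binomial likelihood: posterior = Beta(α+s, β+f).
Match parameters: s=32−25=7, f=56−4=52.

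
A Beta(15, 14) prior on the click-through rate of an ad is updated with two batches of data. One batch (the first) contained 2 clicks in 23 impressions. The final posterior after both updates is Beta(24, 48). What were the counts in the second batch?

Sequential conjugate updates are equivalent to a single update on the pooled data, so total successes = posterior α − prior α and total failures = posterior β − prior β.
Total across both batches: 24−15=9 clicks, 48−14=34 non-clicks.
Subtract the first batch: 9−2=7 clicks and 34−21=13 non-clicks.

7 clicks and 13 non-clicks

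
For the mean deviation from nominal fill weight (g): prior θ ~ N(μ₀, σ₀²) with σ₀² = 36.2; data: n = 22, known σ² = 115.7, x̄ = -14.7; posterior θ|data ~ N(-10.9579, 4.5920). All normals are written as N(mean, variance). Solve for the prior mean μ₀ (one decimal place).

μ₀ = 14.8

With known observation variance, the Normal–Normal posterior has precision τ_n = τ₀ + n/σ² and mean μ_n = (τ₀μ₀ + (n/σ²)x̄)/τ_n.
Here τ₀ = 1/36.2 = 0.027624 and τ_data = 22/115.7 = 0.190147, so τ_n = 0.217771.
Rearranging for μ₀: μ₀ = (μ_n·τ_n − τ_data·x̄)/τ₀ = (-10.9579·0.217771 − 0.190147·-14.7) / 0.027624 = 0.408848/0.027624 ≈ 14.8.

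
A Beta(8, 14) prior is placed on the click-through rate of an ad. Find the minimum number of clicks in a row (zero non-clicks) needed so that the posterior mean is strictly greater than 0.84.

k = 66

After k clicks and 0 non-clicks the posterior is Beta(8+k, 14), with mean (8+k)/(8+14+k).
Set (8+k)/(22+k) > 0.84 and solve: k > (0.84·22 − 8)/(1 − 0.84) = 65.500.
The smallest integer exceeding 65.500 is 66, and checking k=66: (74)/(88) = 0.8409 > 0.84.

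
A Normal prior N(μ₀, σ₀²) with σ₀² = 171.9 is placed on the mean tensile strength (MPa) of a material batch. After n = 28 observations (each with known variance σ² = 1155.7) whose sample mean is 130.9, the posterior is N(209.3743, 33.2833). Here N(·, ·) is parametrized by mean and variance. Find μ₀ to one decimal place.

μ₀ = 536.2

The posterior mean is a precision-weighted average: μ_n = (τ₀μ₀ + τ_data·x̄)/(τ₀+τ_data), with τ₀=1/σ₀² and τ_data=n/σ².
Here τ₀ = 1/171.9 = 0.005817 and τ_data = 28/1155.7 = 0.024228, so τ_n = 0.030045.
Rearranging for μ₀: μ₀ = (μ_n·τ_n − τ_data·x̄)/τ₀ = (209.3743·0.030045 − 0.024228·130.9) / 0.005817 = 3.119206/0.005817 ≈ 536.2.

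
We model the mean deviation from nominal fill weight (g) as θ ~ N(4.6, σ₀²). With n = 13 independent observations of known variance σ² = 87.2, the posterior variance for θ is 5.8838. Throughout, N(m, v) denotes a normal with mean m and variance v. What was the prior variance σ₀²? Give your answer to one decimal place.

Posterior precision equals prior precision plus data precision: 1/σ_n² = 1/σ₀² + n/σ².
So 1/σ₀² = 1/5.8838 − 13/87.2 = 0.169958 − 0.149083 = 0.020875.
Hence σ₀² = 1/0.020875 ≈ 47.9.

σ₀² = 47.9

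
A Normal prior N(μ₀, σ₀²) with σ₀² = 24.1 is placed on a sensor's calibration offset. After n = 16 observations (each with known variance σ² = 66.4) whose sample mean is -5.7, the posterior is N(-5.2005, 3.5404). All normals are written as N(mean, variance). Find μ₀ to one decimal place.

The posterior mean is a precision-weighted average: μ_n = (τ₀μ₀ + τ_data·x̄)/(τ₀+τ_data), with τ₀=1/σ₀² and τ_data=n/σ².
Here τ₀ = 1/24.1 = 0.041494 and τ_data = 16/66.4 = 0.240964, so τ_n = 0.282458.
Rearranging for μ₀: μ₀ = (μ_n·τ_n − τ_data·x̄)/τ₀ = (-5.2005·0.282458 − 0.240964·-5.7) / 0.041494 = -0.095428/0.041494 ≈ -2.3.

μ₀ = -2.3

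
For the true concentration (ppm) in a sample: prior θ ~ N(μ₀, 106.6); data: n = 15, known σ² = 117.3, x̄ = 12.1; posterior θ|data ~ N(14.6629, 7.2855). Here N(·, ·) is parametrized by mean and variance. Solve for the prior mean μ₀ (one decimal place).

μ₀ = 49.6

The posterior mean is a precision-weighted average: μ_n = (τ₀μ₀ + τ_data·x̄)/(τ₀+τ_data), with τ₀=1/σ₀² and τ_data=n/σ².
Here τ₀ = 1/106.6 = 0.009381 and τ_data = 15/117.3 = 0.127877, so τ_n = 0.137258.
Rearranging for μ₀: μ₀ = (μ_n·τ_n − τ_data·x̄)/τ₀ = (14.6629·0.137258 − 0.127877·12.1) / 0.009381 = 0.465289/0.009381 ≈ 49.6.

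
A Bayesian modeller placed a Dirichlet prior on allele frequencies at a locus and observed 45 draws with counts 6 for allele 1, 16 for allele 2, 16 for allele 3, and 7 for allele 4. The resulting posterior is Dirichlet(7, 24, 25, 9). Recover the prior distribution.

For a Dirichlet(α) prior with multinomial counts c, the posterior is Dirichlet(α + c) componentwise.
Subtract each count from the matching posterior parameter: 7−6=1, 24−16=8, 25−16=9, 9−7=2.

Dirichlet(1, 8, 9, 2)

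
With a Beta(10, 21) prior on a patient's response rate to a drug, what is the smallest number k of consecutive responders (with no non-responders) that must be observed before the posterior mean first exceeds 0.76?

After k responders and 0 non-responders the posterior is Beta(10+k, 21), with mean (10+k)/(10+21+k).
Set (10+k)/(31+k) > 0.76 and solve: k > (0.76·31 − 10)/(1 − 0.76) = 56.500.
The smallest integer exceeding 56.500 is 57, and checking k=57: (67)/(88) = 0.7614 > 0.76.

k = 57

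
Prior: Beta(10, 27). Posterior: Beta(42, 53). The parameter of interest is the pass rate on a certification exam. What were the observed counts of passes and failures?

A Beta(a, b) prior with s successes and f failures in binomial data gives a Beta(a+s, b+f) posterior.
So s = 42 − 10 = 32 and f = 53 − 27 = 26.

32 passes and 26 failures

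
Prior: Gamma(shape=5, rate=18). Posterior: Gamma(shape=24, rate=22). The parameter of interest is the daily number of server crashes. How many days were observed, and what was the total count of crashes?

n = 4 days with total 19 crashes

A Gamma(α, β) prior (rate parametrization) on a Poisson rate with n observations summing to S gives posterior Gamma(α+S, β+n).
Matching: Σxᵢ = 24 − 5 = 19 and n = 22 − 18 = 4.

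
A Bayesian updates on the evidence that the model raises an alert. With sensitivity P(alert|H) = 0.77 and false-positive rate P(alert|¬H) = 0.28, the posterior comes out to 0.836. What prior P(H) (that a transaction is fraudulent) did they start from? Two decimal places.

P(H) = 0.65

In odds form, posterior odds = prior odds × likelihood ratio, so prior odds = posterior odds ÷ LR.
Posterior odds = 0.836/(1−0.836) = 5.0976. LR = 0.77/0.28 = 2.7500.
Prior odds = 5.0976/2.7500 = 1.8537, so P(H) = 1.8537/(1+1.8537) ≈ 0.65.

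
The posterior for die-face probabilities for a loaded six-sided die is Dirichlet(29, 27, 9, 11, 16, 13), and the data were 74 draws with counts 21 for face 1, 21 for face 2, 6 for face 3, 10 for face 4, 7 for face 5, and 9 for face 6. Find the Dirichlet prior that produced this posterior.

Dirichlet(8, 6, 3, 1, 9, 4)

For a Dirichlet(α) prior with multinomial counts c, the posterior is Dirichlet(α + c) componentwise.
Subtract each count from the matching posterior parameter: 29−21=8, 27−21=6, 9−6=3, 11−10=1, 16−7=9, 13−9=4.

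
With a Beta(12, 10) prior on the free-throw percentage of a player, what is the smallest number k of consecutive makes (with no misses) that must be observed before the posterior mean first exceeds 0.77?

After k makes and 0 misses the posterior is Beta(12+k, 10), with mean (12+k)/(12+10+k).
Set (12+k)/(22+k) > 0.77 and solve: k > (0.77·22 − 12)/(1 − 0.77) = 21.478.
The smallest integer exceeding 21.478 is 22.

k = 22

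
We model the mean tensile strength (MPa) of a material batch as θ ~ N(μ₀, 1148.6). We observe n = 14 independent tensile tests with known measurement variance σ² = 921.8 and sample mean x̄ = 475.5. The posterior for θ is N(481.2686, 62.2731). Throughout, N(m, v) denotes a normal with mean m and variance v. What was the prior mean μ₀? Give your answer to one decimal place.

μ₀ = 581.9

With known observation variance, the Normal–Normal posterior has precision τ_n = τ₀ + n/σ² and mean μ_n = (τ₀μ₀ + (n/σ²)x̄)/τ_n.
Here τ₀ = 1/1148.6 = 0.000871 and τ_data = 14/921.8 = 0.015188, so τ_n = 0.016059.
Rearranging for μ₀: μ₀ = (μ_n·τ_n − τ_data·x̄)/τ₀ = (481.2686·0.016059 − 0.015188·475.5) / 0.000871 = 0.506798/0.000871 ≈ 581.9.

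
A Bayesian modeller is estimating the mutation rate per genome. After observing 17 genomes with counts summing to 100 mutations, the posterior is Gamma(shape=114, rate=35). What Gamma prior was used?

Gamma(shape=14, rate=18)

A Gamma(α, β) prior (rate parametrization) on a Poisson rate with n observations summing to S gives posterior Gamma(α+S, β+n).
So α = 114 − 100 = 14 and β = 35 − 17 = 18.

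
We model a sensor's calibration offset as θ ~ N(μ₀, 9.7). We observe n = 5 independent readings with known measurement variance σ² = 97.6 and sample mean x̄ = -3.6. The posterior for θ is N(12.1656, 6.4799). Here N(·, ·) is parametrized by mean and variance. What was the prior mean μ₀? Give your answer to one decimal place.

With known observation variance, the Normal–Normal posterior has precision τ_n = τ₀ + n/σ² and mean μ_n = (τ₀μ₀ + (n/σ²)x̄)/τ_n.
Here τ₀ = 1/9.7 = 0.103093 and τ_data = 5/97.6 = 0.051230, so τ_n = 0.154323.
Rearranging for μ₀: μ₀ = (μ_n·τ_n − τ_data·x̄)/τ₀ = (12.1656·0.154323 − 0.051230·-3.6) / 0.103093 = 2.061860/0.103093 ≈ 20.0.

μ₀ = 20.0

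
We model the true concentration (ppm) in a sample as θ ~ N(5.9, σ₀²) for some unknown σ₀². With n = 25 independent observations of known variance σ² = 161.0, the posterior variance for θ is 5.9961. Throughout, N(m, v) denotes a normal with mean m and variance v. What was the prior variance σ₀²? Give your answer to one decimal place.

For the Normal–Normal model with known σ², precisions add: τ_n = τ₀ + n/σ².
So 1/σ₀² = 1/5.9961 − 25/161.0 = 0.166775 − 0.155280 = 0.011495.
Hence σ₀² = 1/0.011495 ≈ 87.0.

σ₀² = 87.0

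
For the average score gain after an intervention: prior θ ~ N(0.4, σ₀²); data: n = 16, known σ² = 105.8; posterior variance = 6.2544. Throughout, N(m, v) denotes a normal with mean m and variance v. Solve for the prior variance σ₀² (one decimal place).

σ₀² = 115.5

For the Normal–Normal model with known σ², precisions add: τ_n = τ₀ + n/σ².
So 1/σ₀² = 1/6.2544 − 16/105.8 = 0.159887 − 0.151229 = 0.008658.
Hence σ₀² = 1/0.008658 ≈ 115.5.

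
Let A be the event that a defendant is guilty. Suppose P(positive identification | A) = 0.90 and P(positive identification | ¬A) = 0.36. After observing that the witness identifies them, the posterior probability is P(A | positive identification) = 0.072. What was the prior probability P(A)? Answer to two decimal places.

Bayes' rule in odds form gives O(A|E) = O(A)·[P(E|A)/P(E|¬A)], hence O(A) = O(A|E)/LR.
Posterior odds = 0.072/(1−0.072) = 0.0776. LR = 0.90/0.36 = 2.5000.
Prior odds = 0.0776/2.5000 = 0.0310, so P(A) = 0.0310/(1+0.0310) ≈ 0.03.

P(A) = 0.03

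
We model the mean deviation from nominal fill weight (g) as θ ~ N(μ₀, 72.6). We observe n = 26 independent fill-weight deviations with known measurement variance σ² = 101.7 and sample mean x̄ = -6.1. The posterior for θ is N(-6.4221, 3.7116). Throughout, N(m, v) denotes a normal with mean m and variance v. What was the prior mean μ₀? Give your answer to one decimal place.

With known observation variance, the Normal–Normal posterior has precision τ_n = τ₀ + n/σ² and mean μ_n = (τ₀μ₀ + (n/σ²)x̄)/τ_n.
Here τ₀ = 1/72.6 = 0.013774 and τ_data = 26/101.7 = 0.255654, so τ_n = 0.269428.
Rearranging for μ₀: μ₀ = (μ_n·τ_n − τ_data·x̄)/τ₀ = (-6.4221·0.269428 − 0.255654·-6.1) / 0.013774 = -0.170804/0.013774 ≈ -12.4.

μ₀ = -12.4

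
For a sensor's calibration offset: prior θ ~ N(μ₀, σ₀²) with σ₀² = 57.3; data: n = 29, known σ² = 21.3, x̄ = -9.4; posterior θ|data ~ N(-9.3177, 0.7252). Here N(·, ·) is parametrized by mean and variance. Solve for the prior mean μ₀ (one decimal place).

μ₀ = -2.9

With known observation variance, the Normal–Normal posterior has precision τ_n = τ₀ + n/σ² and mean μ_n = (τ₀μ₀ + (n/σ²)x̄)/τ_n.
Here τ₀ = 1/57.3 = 0.017452 and τ_data = 29/21.3 = 1.361502, so τ_n = 1.378954.
Rearranging for μ₀: μ₀ = (μ_n·τ_n − τ_data·x̄)/τ₀ = (-9.3177·1.378954 − 1.361502·-9.4) / 0.017452 = -0.050561/0.017452 ≈ -2.9.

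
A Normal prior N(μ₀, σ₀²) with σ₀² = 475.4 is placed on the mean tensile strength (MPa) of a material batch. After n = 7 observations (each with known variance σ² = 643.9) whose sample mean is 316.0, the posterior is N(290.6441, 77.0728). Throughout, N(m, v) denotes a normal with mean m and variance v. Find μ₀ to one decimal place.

The posterior mean is a precision-weighted average: μ_n = (τ₀μ₀ + τ_data·x̄)/(τ₀+τ_data), with τ₀=1/σ₀² and τ_data=n/σ².
Here τ₀ = 1/475.4 = 0.002103 and τ_data = 7/643.9 = 0.010871, so τ_n = 0.012974.
Rearranging for μ₀: μ₀ = (μ_n·τ_n − τ_data·x̄)/τ₀ = (290.6441·0.012974 − 0.010871·316.0) / 0.002103 = 0.335581/0.002103 ≈ 159.6.

μ₀ = 159.6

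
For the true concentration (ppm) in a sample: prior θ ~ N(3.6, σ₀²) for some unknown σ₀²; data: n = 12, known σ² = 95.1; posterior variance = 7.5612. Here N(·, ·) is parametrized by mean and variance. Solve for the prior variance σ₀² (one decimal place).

For the Normal–Normal model with known σ², precisions add: τ_n = τ₀ + n/σ².
So 1/σ₀² = 1/7.5612 − 12/95.1 = 0.132254 − 0.126183 = 0.006071.
Hence σ₀² = 1/0.006071 ≈ 164.7.

σ₀² = 164.7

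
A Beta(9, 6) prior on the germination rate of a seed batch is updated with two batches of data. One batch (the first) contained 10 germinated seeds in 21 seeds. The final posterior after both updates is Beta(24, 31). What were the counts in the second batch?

Sequential conjugate updates are equivalent to a single update on the pooled data, so total successes = posterior α − prior α and total failures = posterior β − prior β.
Total across both batches: 24−9=15 germinated seeds, 31−6=25 non-germinating seeds.
Subtract the first batch: 15−10=5 germinated seeds and 25−11=14 non-germinating seeds.

5 germinated seeds and 14 non-germinating seeds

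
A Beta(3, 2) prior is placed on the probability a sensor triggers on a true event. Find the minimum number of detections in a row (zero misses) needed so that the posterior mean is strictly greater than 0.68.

k = 2

After k detections and 0 misses the posterior is Beta(3+k, 2), with mean (3+k)/(3+2+k).
Set (3+k)/(5+k) > 0.68 and solve: k > (0.68·5 − 3)/(1 − 0.68) = 1.250.
The smallest integer exceeding 1.250 is 2, and checking k=2: (5)/(7) = 0.7143 > 0.68.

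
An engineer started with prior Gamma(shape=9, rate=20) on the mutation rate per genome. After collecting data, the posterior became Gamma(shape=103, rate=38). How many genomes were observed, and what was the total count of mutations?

Gamma–Poisson conjugacy: posterior shape = α + Σxᵢ, posterior rate = β + n.
Matching: Σxᵢ = 103 − 9 = 94 and n = 38 − 20 = 18.

n = 18 genomes with total 94 mutations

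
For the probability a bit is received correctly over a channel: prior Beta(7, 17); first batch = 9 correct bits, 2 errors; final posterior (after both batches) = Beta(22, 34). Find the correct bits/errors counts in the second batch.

6 correct bits and 15 errors

Because Beta–binomial updating is additive in the counts, the combined data contributed (α_post−α_prior, β_post−β_prior) successes and failures.
Total across both batches: 22−7=15 correct bits, 34−17=17 errors.
Subtract the first batch: 15−9=6 correct bits and 17−2=15 errors.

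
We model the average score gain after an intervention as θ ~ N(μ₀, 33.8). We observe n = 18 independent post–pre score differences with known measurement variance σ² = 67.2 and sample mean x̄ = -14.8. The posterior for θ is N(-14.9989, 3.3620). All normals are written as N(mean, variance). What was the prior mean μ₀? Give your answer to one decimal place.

μ₀ = -16.8

The posterior mean is a precision-weighted average: μ_n = (τ₀μ₀ + τ_data·x̄)/(τ₀+τ_data), with τ₀=1/σ₀² and τ_data=n/σ².
Here τ₀ = 1/33.8 = 0.029586 and τ_data = 18/67.2 = 0.267857, so τ_n = 0.297443.
Rearranging for μ₀: μ₀ = (μ_n·τ_n − τ_data·x̄)/τ₀ = (-14.9989·0.297443 − 0.267857·-14.8) / 0.029586 = -0.497034/0.029586 ≈ -16.8.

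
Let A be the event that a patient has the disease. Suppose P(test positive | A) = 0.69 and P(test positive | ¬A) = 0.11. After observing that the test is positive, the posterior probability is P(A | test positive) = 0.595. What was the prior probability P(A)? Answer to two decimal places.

P(A) = 0.19

In odds form, posterior odds = prior odds × likelihood ratio, so prior odds = posterior odds ÷ LR.
Posterior odds = 0.595/(1−0.595) = 1.4691. LR = 0.69/0.11 = 6.2727.
Prior odds = 1.4691/6.2727 = 0.2342, so P(A) = 0.2342/(1+0.2342) ≈ 0.19.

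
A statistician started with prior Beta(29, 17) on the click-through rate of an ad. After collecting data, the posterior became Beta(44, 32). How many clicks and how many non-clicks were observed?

Under Beta–binomial conjugacy the posterior parameters are (α+s, β+f).
Match parameters: s=44−29=15, f=32−17=15.

15 clicks and 15 non-clicks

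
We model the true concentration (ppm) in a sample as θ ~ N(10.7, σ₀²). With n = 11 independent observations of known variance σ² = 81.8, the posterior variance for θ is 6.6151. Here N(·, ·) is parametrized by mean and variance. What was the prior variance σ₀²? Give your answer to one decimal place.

σ₀² = 59.9

For the Normal–Normal model with known σ², precisions add: τ_n = τ₀ + n/σ².
So 1/σ₀² = 1/6.6151 − 11/81.8 = 0.151169 − 0.134474 = 0.016695.
Hence σ₀² = 1/0.016695 ≈ 59.9.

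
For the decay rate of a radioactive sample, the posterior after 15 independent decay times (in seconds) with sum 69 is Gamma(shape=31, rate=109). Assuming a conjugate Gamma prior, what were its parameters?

Gamma–exponential conjugacy: posterior shape = α + n, posterior rate = β + Σtᵢ.
So α = 31 − 15 = 16 and β = 109 − 69 = 40.

Gamma(shape=16, rate=40)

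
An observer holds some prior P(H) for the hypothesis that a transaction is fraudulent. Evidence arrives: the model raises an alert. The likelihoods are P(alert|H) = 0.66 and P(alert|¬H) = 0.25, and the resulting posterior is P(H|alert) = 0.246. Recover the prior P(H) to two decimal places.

In odds form, posterior odds = prior odds × likelihood ratio, so prior odds = posterior odds ÷ LR.
Posterior odds = 0.246/(1−0.246) = 0.3263. LR = 0.66/0.25 = 2.6400.
Prior odds = 0.3263/2.6400 = 0.1236, so P(H) = 0.1236/(1+0.1236) ≈ 0.11.

P(H) = 0.11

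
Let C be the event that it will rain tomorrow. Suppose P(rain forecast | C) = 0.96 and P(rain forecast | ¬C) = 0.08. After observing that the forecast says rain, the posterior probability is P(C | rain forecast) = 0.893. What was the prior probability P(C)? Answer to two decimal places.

P(C) = 0.41

In odds form, posterior odds = prior odds × likelihood ratio, so prior odds = posterior odds ÷ LR.
Posterior odds = 0.893/(1−0.893) = 8.3458. LR = 0.96/0.08 = 12.0000.
Prior odds = 8.3458/12.0000 = 0.6955, so P(C) = 0.6955/(1+0.6955) ≈ 0.41.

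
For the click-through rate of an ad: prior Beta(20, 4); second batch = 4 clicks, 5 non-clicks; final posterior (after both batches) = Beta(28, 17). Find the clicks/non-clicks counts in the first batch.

Sequential conjugate updates are equivalent to a single update on the pooled data, so total successes = posterior α − prior α and total failures = posterior β − prior β.
Total across both batches: 28−20=8 clicks, 17−4=13 non-clicks.
Subtract the second batch: 8−4=4 clicks and 13−5=8 non-clicks.

4 clicks and 8 non-clicks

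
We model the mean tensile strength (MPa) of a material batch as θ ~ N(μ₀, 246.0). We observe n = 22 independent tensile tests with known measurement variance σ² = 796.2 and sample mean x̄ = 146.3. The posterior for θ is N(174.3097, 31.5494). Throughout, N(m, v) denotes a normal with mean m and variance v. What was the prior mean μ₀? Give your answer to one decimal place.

The posterior mean is a precision-weighted average: μ_n = (τ₀μ₀ + τ_data·x̄)/(τ₀+τ_data), with τ₀=1/σ₀² and τ_data=n/σ².
Here τ₀ = 1/246.0 = 0.004065 and τ_data = 22/796.2 = 0.027631, so τ_n = 0.031696.
Rearranging for μ₀: μ₀ = (μ_n·τ_n − τ_data·x̄)/τ₀ = (174.3097·0.031696 − 0.027631·146.3) / 0.004065 = 1.482505/0.004065 ≈ 364.7.

μ₀ = 364.7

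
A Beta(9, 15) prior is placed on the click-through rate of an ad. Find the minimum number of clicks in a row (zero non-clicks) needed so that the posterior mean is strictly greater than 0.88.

k = 102

After k clicks and 0 non-clicks the posterior is Beta(9+k, 15), with mean (9+k)/(9+15+k).
Set (9+k)/(24+k) > 0.88 and solve: k > (0.88·24 − 9)/(1 − 0.88) = 101.000.
The smallest integer exceeding 101.000 is 102.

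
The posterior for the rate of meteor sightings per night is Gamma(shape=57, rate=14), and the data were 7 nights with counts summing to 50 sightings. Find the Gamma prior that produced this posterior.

Gamma–Poisson conjugacy: posterior shape = α + Σxᵢ, posterior rate = β + n.
So α = 57 − 50 = 7 and β = 14 − 7 = 7.

Gamma(shape=7, rate=7)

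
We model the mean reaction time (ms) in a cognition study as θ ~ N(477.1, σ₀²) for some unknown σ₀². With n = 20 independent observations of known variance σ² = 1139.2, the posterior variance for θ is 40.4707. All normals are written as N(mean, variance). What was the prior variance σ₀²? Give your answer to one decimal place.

Posterior precision equals prior precision plus data precision: 1/σ_n² = 1/σ₀² + n/σ².
So 1/σ₀² = 1/40.4707 − 20/1139.2 = 0.024709 − 0.017556 = 0.007153.
Hence σ₀² = 1/0.007153 ≈ 139.8.

σ₀² = 139.8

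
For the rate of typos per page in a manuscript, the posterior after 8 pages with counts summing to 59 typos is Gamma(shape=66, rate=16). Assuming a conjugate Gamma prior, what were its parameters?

A Gamma(α, β) prior (rate parametrization) on a Poisson rate with n observations summing to S gives posterior Gamma(α+S, β+n).
So α = 66 − 59 = 7 and β = 16 − 8 = 8.

Gamma(shape=7, rate=8)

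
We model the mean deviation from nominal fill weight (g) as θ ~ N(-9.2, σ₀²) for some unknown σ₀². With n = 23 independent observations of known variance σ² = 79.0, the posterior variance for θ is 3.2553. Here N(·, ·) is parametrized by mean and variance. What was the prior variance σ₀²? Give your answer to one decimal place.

For the Normal–Normal model with known σ², precisions add: τ_n = τ₀ + n/σ².
So 1/σ₀² = 1/3.2553 − 23/79.0 = 0.307191 − 0.291139 = 0.016052.
Hence σ₀² = 1/0.016052 ≈ 62.3.

σ₀² = 62.3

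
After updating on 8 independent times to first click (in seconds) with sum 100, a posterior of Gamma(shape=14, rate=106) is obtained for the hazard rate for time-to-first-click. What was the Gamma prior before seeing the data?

Gamma(shape=6, rate=6)

Gamma–exponential conjugacy: posterior shape = α + n, posterior rate = β + Σtᵢ.
So α = 14 − 8 = 6 and β = 106 − 100 = 6.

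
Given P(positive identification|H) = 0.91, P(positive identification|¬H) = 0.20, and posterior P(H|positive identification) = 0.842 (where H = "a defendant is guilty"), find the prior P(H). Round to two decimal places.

P(H) = 0.54

Bayes' rule in odds form gives O(H|E) = O(H)·[P(E|H)/P(E|¬H)], hence O(H) = O(H|E)/LR.
Posterior odds = 0.842/(1−0.842) = 5.3291. LR = 0.91/0.20 = 4.5500.
Prior odds = 5.3291/4.5500 = 1.1712, so P(H) = 1.1712/(1+1.1712) ≈ 0.54.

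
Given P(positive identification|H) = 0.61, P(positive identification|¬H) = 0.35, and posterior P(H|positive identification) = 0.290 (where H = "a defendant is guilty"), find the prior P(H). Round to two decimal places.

P(H) = 0.19

Bayes' rule in odds form gives O(H|E) = O(H)·[P(E|H)/P(E|¬H)], hence O(H) = O(H|E)/LR.
Posterior odds = 0.290/(1−0.290) = 0.4085. LR = 0.61/0.35 = 1.7429.
Prior odds = 0.4085/1.7429 = 0.2344, so P(H) = 0.2344/(1+0.2344) ≈ 0.19.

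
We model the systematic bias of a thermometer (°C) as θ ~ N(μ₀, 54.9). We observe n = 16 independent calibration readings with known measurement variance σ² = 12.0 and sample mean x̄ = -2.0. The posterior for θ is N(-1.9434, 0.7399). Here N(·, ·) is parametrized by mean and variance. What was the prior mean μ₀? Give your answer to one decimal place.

With known observation variance, the Normal–Normal posterior has precision τ_n = τ₀ + n/σ² and mean μ_n = (τ₀μ₀ + (n/σ²)x̄)/τ_n.
Here τ₀ = 1/54.9 = 0.018215 and τ_data = 16/12.0 = 1.333333, so τ_n = 1.351548.
Rearranging for μ₀: μ₀ = (μ_n·τ_n − τ_data·x̄)/τ₀ = (-1.9434·1.351548 − 1.333333·-2.0) / 0.018215 = 0.040068/0.018215 ≈ 2.2.

μ₀ = 2.2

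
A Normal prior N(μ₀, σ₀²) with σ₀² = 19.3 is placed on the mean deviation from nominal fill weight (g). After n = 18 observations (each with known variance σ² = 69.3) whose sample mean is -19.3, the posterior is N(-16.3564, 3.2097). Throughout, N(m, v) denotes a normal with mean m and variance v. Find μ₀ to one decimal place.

μ₀ = -1.6

The posterior mean is a precision-weighted average: μ_n = (τ₀μ₀ + τ_data·x̄)/(τ₀+τ_data), with τ₀=1/σ₀² and τ_data=n/σ².
Here τ₀ = 1/19.3 = 0.051813 and τ_data = 18/69.3 = 0.259740, so τ_n = 0.311553.
Rearranging for μ₀: μ₀ = (μ_n·τ_n − τ_data·x̄)/τ₀ = (-16.3564·0.311553 − 0.259740·-19.3) / 0.051813 = -0.082903/0.051813 ≈ -1.6.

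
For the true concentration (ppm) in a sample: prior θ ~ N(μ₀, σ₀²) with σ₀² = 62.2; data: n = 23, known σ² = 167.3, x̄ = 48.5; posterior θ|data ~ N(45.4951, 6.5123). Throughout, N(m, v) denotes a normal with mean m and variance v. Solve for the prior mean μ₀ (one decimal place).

With known observation variance, the Normal–Normal posterior has precision τ_n = τ₀ + n/σ² and mean μ_n = (τ₀μ₀ + (n/σ²)x̄)/τ_n.
Here τ₀ = 1/62.2 = 0.016077 and τ_data = 23/167.3 = 0.137478, so τ_n = 0.153555.
Rearranging for μ₀: μ₀ = (μ_n·τ_n − τ_data·x̄)/τ₀ = (45.4951·0.153555 − 0.137478·48.5) / 0.016077 = 0.318317/0.016077 ≈ 19.8.

μ₀ = 19.8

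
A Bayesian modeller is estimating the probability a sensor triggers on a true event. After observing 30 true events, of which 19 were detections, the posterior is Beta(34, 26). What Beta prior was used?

Beta is conjugate to the binomial likelihood: posterior = Beta(α+s, β+f).
Subtract the data counts: 34−19=15, 26−11=15.

Beta(15, 15)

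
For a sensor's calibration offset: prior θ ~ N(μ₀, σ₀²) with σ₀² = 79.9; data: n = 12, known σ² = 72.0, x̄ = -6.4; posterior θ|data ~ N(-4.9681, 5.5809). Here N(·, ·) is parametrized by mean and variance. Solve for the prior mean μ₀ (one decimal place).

With known observation variance, the Normal–Normal posterior has precision τ_n = τ₀ + n/σ² and mean μ_n = (τ₀μ₀ + (n/σ²)x̄)/τ_n.
Here τ₀ = 1/79.9 = 0.012516 and τ_data = 12/72.0 = 0.166667, so τ_n = 0.179183.
Rearranging for μ₀: μ₀ = (μ_n·τ_n − τ_data·x̄)/τ₀ = (-4.9681·0.179183 − 0.166667·-6.4) / 0.012516 = 0.176470/0.012516 ≈ 14.1.

μ₀ = 14.1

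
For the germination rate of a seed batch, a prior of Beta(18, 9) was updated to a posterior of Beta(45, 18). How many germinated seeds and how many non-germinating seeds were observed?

27 germinated seeds and 9 non-germinating seeds

Beta is conjugate to the binomial likelihood: posterior = Beta(a+s, b+f).
Match parameters: s=45−18=27, f=18−9=9.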